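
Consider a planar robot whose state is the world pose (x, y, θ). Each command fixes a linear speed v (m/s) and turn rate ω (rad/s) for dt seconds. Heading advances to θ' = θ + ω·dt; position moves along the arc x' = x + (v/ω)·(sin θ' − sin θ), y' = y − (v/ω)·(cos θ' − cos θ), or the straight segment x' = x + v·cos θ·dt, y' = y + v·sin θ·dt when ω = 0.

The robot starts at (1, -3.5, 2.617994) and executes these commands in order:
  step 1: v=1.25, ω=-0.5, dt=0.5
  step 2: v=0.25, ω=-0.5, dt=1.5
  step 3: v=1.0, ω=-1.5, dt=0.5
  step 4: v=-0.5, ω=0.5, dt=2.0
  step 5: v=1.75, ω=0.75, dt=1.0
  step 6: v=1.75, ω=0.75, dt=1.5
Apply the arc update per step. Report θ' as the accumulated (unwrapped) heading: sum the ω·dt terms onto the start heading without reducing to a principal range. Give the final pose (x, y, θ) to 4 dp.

(-3.2340, -2.0255, 3.7430)

step 1: θ'=2.3680 (R=-2.5000) → pose (0.5032, -3.1234, 2.3680)
step 2: θ'=1.6180 (R=-0.5000) → pose (0.3531, -2.7893, 1.6180)
step 3: θ'=0.8680 (R=-0.6667) → pose (0.5104, -2.3270, 0.8680)
step 4: θ'=1.8680 (R=-1.0000) → pose (0.3172, -3.2662, 1.8680)
step 5: θ'=2.6180 (R=2.3333) → pose (-0.7471, -1.9287, 2.6180)
step 6: θ'=3.7430 (R=2.3333) → pose (-3.2340, -2.0255, 3.7430)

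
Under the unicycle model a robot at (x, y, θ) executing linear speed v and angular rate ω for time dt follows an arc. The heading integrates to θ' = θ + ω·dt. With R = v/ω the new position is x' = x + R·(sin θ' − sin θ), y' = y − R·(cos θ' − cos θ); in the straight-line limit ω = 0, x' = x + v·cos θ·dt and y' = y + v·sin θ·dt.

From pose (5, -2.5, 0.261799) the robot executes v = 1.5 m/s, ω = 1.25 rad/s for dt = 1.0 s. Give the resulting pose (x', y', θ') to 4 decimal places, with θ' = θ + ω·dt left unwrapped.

θ' = 0.2618 + 1.25·1.0 = 1.5118
R = v/ω = 1.5/1.25 = 1.2000
x' = 5 + 1.2000·(sin 1.5118 − sin 0.2618) = 5.8873
y' = -2.5 − 1.2000·(cos 1.5118 − cos 0.2618) = -1.4116

(5.8873, -1.4116, 1.5118)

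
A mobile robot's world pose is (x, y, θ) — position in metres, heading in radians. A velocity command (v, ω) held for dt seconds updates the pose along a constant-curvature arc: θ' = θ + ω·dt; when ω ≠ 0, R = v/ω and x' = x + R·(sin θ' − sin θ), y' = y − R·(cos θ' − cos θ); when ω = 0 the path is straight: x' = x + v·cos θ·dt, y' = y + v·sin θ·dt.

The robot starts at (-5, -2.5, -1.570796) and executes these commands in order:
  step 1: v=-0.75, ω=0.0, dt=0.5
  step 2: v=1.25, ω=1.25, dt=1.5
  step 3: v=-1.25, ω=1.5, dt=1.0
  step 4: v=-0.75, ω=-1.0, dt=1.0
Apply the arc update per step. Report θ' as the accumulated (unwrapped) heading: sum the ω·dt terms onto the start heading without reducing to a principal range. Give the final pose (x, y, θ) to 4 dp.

step 1: θ'=-1.5708 (straight) → pose (-5.0000, -2.1250, -1.5708)
step 2: θ'=0.3042 (R=1.0000) → pose (-3.7005, -3.0791, 0.3042)
step 3: θ'=1.8042 (R=-0.8333) → pose (-4.2616, -4.0669, 1.8042)
step 4: θ'=0.8042 (R=0.7500) → pose (-4.4510, -4.7606, 0.8042)

(-4.4510, -4.7606, 0.8042)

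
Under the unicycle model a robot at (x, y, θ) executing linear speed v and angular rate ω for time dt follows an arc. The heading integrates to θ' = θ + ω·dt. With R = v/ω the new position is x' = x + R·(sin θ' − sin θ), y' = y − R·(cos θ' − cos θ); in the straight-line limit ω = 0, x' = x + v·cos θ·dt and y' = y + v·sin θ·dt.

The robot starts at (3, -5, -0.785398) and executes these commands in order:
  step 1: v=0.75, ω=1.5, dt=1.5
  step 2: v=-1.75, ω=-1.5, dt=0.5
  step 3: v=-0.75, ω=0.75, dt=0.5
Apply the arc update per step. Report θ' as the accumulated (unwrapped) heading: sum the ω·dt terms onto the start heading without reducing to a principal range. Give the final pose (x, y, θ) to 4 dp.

step 1: θ'=1.4646 (R=0.5000) → pose (3.8507, -4.6994, 1.4646)
step 2: θ'=0.7146 (R=1.1667) → pose (3.4552, -5.4570, 0.7146)
step 3: θ'=1.0896 (R=-1.0000) → pose (3.2241, -5.7495, 1.0896)

(3.2241, -5.7495, 1.0896)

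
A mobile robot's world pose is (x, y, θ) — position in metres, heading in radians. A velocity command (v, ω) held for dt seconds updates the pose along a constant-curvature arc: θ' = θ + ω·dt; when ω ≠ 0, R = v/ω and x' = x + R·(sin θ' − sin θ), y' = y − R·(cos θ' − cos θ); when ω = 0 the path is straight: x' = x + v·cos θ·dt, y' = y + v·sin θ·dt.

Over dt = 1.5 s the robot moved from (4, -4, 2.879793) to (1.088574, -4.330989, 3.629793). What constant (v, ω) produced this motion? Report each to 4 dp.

v = 2.0000, ω = 0.5000

Δθ = 3.629793 − 2.879793 = 0.750000
ω = Δθ/dt = 0.750000/1.5 = 0.5000
R = Δx/(sin θ' − sin θ) = 4.0000
v = R·ω = 4.0000·0.5000 = 2.0000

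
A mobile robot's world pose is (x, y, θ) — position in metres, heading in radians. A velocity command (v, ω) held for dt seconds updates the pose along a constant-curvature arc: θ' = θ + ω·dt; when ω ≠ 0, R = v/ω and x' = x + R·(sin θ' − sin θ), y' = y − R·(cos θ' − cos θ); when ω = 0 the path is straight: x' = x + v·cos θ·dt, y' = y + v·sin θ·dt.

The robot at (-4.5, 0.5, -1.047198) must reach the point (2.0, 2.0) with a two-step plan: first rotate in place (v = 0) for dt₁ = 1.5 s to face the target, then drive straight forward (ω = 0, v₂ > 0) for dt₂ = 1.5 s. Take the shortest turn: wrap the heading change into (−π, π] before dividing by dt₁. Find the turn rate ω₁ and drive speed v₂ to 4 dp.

heading to target = atan2(2−0.5, 2−-4.5) = 0.2268
Δθ = wrap(0.2268 − -1.0472) = 1.2740; ω₁ = Δθ/dt₁ = 0.8493
distance = √((2−-4.5)² + (2−0.5)²) = 6.6708; v₂ = distance/dt₂ = 4.4472

ω₁ = 0.8493, v₂ = 4.4472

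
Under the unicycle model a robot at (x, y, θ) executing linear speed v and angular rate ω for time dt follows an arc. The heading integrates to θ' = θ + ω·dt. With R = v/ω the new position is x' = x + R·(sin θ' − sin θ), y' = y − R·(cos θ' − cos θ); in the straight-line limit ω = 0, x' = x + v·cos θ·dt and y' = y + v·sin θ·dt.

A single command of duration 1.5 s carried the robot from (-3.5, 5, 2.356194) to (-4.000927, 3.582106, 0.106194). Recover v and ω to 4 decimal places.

Δθ = 0.106194 − 2.356194 = -2.250000
ω = Δθ/dt = -2.250000/1.5 = -1.5000
R = −Δy/(cos θ' − cos θ) = 0.8333
v = R·ω = 0.8333·-1.5000 = -1.2500

v = -1.2500, ω = -1.5000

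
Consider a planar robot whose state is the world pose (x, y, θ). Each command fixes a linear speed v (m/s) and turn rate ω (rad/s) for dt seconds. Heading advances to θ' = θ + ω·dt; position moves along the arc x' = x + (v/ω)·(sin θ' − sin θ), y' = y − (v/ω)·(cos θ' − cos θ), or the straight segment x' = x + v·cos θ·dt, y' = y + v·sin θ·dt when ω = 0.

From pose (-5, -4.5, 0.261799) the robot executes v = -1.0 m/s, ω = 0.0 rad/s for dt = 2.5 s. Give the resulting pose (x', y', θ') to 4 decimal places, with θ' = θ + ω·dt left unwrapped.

(-7.4148, -5.1470, 0.2618)

θ' = 0.2618 + 0.0·2.5 = 0.2618
ω = 0 → straight: x' = -5 + -1.0·cos(0.2618)·2.5 = -7.4148
y' = -4.5 + -1.0·sin(0.2618)·2.5 = -5.1470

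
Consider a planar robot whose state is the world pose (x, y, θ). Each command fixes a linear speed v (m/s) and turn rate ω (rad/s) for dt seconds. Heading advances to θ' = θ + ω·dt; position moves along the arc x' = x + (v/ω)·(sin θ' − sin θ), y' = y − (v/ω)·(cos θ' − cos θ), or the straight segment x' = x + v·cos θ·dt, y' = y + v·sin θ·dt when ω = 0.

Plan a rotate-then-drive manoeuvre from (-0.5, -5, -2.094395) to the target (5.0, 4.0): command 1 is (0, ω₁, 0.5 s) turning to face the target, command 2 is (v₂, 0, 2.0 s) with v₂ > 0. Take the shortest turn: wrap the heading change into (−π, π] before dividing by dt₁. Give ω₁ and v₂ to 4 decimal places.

heading to target = atan2(4−-5, 5−-0.5) = 1.0222
Δθ = wrap(1.0222 − -2.0944) = 3.1166; ω₁ = Δθ/dt₁ = 6.2333
distance = √((5−-0.5)² + (4−-5)²) = 10.5475; v₂ = distance/dt₂ = 5.2738

ω₁ = 6.2333, v₂ = 5.2738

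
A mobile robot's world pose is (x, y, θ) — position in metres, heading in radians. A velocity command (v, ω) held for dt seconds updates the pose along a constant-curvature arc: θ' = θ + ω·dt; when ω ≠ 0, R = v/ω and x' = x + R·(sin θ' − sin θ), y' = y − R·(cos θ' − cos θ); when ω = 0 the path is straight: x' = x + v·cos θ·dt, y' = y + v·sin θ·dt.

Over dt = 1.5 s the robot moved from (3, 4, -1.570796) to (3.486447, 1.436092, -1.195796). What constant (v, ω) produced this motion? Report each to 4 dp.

Δθ = -1.195796 − -1.570796 = 0.375000
ω = Δθ/dt = 0.375000/1.5 = 0.2500
R = −Δy/(cos θ' − cos θ) = 7.0000
v = R·ω = 7.0000·0.2500 = 1.7500

v = 1.7500, ω = 0.2500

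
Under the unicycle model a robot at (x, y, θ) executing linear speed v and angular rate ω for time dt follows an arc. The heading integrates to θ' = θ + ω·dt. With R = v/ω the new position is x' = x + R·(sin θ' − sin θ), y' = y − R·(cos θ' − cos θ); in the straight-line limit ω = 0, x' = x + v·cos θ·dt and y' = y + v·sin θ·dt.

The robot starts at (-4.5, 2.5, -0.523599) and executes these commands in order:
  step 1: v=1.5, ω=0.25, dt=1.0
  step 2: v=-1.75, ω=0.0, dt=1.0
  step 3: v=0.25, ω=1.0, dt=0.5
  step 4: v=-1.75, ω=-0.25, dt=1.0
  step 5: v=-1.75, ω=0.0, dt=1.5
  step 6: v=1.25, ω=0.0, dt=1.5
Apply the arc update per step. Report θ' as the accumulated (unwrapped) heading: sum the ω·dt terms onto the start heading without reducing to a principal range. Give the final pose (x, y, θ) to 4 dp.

(-7.1687, 2.2303, -0.0236)

step 1: θ'=-0.2736 (R=6.0000) → pose (-3.1212, 1.9193, -0.2736)
step 2: θ'=-0.2736 (straight) → pose (-4.8061, 2.3922, -0.2736)
step 3: θ'=0.2264 (R=0.2500) → pose (-4.6824, 2.3893, 0.2264)
step 4: θ'=-0.0236 (R=7.0000) → pose (-6.4189, 2.2126, -0.0236)
step 5: θ'=-0.0236 (straight) → pose (-9.0432, 2.2745, -0.0236)
step 6: θ'=-0.0236 (straight) → pose (-7.1687, 2.2303, -0.0236)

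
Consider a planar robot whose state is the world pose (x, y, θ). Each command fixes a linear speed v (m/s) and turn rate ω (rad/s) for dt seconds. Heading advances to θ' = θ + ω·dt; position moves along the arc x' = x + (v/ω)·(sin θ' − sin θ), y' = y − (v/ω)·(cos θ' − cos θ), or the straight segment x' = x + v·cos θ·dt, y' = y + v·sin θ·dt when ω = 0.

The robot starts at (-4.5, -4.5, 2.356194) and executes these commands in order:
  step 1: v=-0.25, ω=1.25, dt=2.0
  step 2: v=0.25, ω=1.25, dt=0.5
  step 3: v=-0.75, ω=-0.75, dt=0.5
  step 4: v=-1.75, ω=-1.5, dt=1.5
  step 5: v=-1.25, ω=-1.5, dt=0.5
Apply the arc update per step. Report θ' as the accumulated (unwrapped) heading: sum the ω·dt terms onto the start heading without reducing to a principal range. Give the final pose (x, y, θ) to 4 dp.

(-2.4232, -2.9361, 2.1062)

step 1: θ'=4.8562 (R=-0.2000) → pose (-4.1606, -4.3299, 4.8562)
step 2: θ'=5.4812 (R=0.2000) → pose (-4.1065, -4.4403, 5.4812)
step 3: θ'=5.1062 (R=1.0000) → pose (-4.3112, -4.1287, 5.1062)
step 4: θ'=2.8562 (R=1.1667) → pose (-2.9053, -2.5616, 2.8562)
step 5: θ'=2.1062 (R=0.8333) → pose (-2.4232, -2.9361, 2.1062)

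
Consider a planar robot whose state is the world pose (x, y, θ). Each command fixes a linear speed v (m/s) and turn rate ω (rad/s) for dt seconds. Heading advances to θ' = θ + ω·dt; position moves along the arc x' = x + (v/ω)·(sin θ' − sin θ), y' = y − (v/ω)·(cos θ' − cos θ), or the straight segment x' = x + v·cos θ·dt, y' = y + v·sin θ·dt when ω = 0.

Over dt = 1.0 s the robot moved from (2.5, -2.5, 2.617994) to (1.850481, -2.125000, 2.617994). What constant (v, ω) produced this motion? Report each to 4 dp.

Δθ = 2.617994 − 2.617994 = 0.000000
ω = Δθ/dt = 0.000000/1.0 = 0.0000
ω = 0 → v = (Δx·cos θ + Δy·sin θ)/dt = 0.7500

v = 0.7500, ω = 0.0000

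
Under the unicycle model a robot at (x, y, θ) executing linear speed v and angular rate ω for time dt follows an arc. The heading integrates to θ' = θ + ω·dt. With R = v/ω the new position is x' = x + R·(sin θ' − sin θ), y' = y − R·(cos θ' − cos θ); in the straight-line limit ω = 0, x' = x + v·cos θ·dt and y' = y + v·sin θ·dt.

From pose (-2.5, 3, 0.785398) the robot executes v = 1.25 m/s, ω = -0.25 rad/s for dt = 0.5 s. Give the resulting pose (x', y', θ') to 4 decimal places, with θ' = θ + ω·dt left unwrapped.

(-2.0316, 3.4132, 0.6604)

θ' = 0.7854 + -0.25·0.5 = 0.6604
R = v/ω = 1.25/-0.25 = -5.0000
x' = -2.5 + -5.0000·(sin 0.6604 − sin 0.7854) = -2.0316
y' = 3 − -5.0000·(cos 0.6604 − cos 0.7854) = 3.4132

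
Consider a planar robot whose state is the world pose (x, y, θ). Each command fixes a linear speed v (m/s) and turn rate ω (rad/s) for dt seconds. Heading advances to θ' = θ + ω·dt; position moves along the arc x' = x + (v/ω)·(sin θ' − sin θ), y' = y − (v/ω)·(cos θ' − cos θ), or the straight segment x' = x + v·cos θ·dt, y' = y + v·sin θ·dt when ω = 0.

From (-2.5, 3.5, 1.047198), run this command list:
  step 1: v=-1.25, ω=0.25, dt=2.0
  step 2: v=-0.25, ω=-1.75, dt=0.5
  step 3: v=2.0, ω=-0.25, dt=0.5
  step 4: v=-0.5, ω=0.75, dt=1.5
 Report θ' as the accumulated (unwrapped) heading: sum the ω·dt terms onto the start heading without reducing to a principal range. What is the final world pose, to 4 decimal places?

(-2.7194, 0.9450, 1.6722)

step 1: θ'=1.5472 (R=-5.0000) → pose (-3.1685, 1.1180, 1.5472)
step 2: θ'=0.6722 (R=0.1429) → pose (-3.2223, 1.0096, 0.6722)
step 3: θ'=0.5472 (R=-8.0000) → pose (-2.4031, 1.5818, 0.5472)
step 4: θ'=1.6722 (R=-0.6667) → pose (-2.7194, 0.9450, 1.6722)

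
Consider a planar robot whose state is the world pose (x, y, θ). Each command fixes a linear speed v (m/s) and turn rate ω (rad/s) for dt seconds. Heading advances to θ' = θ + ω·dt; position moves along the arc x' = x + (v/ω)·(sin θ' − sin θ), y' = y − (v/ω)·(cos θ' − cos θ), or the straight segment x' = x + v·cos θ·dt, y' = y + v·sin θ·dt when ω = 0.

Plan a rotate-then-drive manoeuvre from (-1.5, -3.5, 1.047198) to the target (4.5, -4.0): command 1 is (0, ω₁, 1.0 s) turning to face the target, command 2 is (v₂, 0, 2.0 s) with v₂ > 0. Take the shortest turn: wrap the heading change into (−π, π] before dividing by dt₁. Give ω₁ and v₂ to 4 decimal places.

heading to target = atan2(-4−-3.5, 4.5−-1.5) = -0.0831
Δθ = wrap(-0.0831 − 1.0472) = -1.1303; ω₁ = Δθ/dt₁ = -1.1303
distance = √((4.5−-1.5)² + (-4−-3.5)²) = 6.0208; v₂ = distance/dt₂ = 3.0104

ω₁ = -1.1303, v₂ = 3.0104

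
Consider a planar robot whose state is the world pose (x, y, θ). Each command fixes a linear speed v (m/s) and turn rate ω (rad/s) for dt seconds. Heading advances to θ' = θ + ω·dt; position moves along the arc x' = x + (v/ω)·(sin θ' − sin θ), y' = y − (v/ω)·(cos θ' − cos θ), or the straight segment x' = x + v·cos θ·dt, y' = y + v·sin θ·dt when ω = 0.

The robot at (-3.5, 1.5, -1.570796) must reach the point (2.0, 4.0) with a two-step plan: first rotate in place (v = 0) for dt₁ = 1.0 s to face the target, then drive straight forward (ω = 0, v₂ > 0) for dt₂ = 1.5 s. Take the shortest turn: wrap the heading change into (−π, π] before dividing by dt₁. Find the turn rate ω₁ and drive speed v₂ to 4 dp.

ω₁ = 1.9974, v₂ = 4.0277

heading to target = atan2(4−1.5, 2−-3.5) = 0.4266
Δθ = wrap(0.4266 − -1.5708) = 1.9974; ω₁ = Δθ/dt₁ = 1.9974
distance = √((2−-3.5)² + (4−1.5)²) = 6.0415; v₂ = distance/dt₂ = 4.0277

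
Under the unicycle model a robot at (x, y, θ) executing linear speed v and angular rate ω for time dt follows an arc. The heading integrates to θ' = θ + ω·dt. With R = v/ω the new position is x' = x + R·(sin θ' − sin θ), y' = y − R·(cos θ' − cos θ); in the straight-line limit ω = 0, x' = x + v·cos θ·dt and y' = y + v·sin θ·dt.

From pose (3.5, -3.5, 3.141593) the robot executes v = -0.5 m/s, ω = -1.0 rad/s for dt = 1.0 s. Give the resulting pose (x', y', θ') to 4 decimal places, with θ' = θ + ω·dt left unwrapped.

(3.9207, -3.7298, 2.1416)

θ' = 3.1416 + -1.0·1.0 = 2.1416
R = v/ω = -0.5/-1.0 = 0.5000
x' = 3.5 + 0.5000·(sin 2.1416 − sin 3.1416) = 3.9207
y' = -3.5 − 0.5000·(cos 2.1416 − cos 3.1416) = -3.7298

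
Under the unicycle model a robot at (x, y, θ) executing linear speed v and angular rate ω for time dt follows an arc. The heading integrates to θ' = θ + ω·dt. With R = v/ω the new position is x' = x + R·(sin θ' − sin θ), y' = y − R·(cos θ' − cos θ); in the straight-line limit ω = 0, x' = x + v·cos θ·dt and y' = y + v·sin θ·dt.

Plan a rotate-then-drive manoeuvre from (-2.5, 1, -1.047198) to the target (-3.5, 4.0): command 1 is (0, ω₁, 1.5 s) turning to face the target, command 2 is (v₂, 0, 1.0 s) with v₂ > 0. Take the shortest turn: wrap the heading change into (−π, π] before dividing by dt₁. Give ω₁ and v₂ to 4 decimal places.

heading to target = atan2(4−1, -3.5−-2.5) = 1.8925
Δθ = wrap(1.8925 − -1.0472) = 2.9397; ω₁ = Δθ/dt₁ = 1.9598
distance = √((-3.5−-2.5)² + (4−1)²) = 3.1623; v₂ = distance/dt₂ = 3.1623

ω₁ = 1.9598, v₂ = 3.1623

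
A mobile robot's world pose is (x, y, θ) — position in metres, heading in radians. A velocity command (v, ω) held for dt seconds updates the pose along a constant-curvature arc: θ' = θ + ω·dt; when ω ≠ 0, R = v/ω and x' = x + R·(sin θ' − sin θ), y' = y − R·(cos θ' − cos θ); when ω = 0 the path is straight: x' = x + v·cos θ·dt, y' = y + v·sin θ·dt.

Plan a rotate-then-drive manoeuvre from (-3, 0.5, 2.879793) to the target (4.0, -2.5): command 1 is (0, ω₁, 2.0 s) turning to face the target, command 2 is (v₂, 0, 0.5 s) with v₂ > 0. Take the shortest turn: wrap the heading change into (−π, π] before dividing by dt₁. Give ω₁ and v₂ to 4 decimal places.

ω₁ = 1.4993, v₂ = 15.2315

heading to target = atan2(-2.5−0.5, 4−-3) = -0.4049
Δθ = wrap(-0.4049 − 2.8798) = 2.9985; ω₁ = Δθ/dt₁ = 1.4993
distance = √((4−-3)² + (-2.5−0.5)²) = 7.6158; v₂ = distance/dt₂ = 15.2315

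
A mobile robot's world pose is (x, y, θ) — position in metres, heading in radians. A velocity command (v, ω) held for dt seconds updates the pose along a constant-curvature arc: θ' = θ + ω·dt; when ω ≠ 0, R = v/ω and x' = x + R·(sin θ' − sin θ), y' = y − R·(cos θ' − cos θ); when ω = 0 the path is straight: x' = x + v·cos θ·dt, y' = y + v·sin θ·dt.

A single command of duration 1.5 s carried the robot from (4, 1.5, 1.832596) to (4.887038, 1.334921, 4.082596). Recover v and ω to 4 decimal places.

v = -0.7500, ω = 1.5000

Δθ = 4.082596 − 1.832596 = 2.250000
ω = Δθ/dt = 2.250000/1.5 = 1.5000
R = Δx/(sin θ' − sin θ) = -0.5000
v = R·ω = -0.5000·1.5000 = -0.7500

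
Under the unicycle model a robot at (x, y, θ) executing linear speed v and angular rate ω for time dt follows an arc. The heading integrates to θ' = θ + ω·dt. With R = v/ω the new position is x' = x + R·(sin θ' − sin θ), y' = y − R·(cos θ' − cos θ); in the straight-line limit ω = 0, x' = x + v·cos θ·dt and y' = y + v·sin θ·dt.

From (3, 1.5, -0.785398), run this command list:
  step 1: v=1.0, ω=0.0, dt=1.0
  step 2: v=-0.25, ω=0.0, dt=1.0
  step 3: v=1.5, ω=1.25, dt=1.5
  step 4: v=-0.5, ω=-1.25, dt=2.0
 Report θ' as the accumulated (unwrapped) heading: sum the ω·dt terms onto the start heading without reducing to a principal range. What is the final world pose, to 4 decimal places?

step 1: θ'=-0.7854 (straight) → pose (3.7071, 0.7929, -0.7854)
step 2: θ'=-0.7854 (straight) → pose (3.5303, 0.9697, -0.7854)
step 3: θ'=1.0896 (R=1.2000) → pose (5.4426, 1.2628, 1.0896)
step 4: θ'=-1.4104 (R=0.4000) → pose (4.6931, 1.3840, -1.4104)

(4.6931, 1.3840, -1.4104)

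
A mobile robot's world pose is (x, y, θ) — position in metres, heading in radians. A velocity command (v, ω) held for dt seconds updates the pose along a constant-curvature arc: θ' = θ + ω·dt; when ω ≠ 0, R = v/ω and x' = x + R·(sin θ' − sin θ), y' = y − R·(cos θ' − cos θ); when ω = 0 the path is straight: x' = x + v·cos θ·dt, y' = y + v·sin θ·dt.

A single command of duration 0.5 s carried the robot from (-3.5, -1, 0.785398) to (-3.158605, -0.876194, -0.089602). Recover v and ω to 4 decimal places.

Δθ = -0.089602 − 0.785398 = -0.875000
ω = Δθ/dt = -0.875000/0.5 = -1.7500
R = Δx/(sin θ' − sin θ) = -0.4286
v = R·ω = -0.4286·-1.7500 = 0.7500

v = 0.7500, ω = -1.7500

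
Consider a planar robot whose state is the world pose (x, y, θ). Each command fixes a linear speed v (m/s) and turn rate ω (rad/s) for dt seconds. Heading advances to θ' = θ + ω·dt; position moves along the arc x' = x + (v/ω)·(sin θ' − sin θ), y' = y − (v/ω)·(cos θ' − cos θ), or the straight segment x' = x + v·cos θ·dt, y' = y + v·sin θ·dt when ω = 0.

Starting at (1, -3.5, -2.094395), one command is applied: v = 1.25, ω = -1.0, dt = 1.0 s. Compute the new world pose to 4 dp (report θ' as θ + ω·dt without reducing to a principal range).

θ' = -2.0944 + -1.0·1.0 = -3.0944
R = v/ω = 1.25/-1.0 = -1.2500
x' = 1 + -1.2500·(sin -3.0944 − sin -2.0944) = -0.0236
y' = -3.5 − -1.2500·(cos -3.0944 − cos -2.0944) = -4.1236

(-0.0236, -4.1236, -3.0944)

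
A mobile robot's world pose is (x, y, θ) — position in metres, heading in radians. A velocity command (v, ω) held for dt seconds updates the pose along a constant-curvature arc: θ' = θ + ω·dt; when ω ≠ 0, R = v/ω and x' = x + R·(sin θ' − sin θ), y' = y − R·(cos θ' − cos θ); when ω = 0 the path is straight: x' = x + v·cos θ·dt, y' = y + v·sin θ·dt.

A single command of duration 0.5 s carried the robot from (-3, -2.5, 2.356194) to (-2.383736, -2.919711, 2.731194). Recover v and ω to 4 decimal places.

Δθ = 2.731194 − 2.356194 = 0.375000
ω = Δθ/dt = 0.375000/0.5 = 0.7500
R = Δx/(sin θ' − sin θ) = -2.0000
v = R·ω = -2.0000·0.7500 = -1.5000

v = -1.5000, ω = 0.7500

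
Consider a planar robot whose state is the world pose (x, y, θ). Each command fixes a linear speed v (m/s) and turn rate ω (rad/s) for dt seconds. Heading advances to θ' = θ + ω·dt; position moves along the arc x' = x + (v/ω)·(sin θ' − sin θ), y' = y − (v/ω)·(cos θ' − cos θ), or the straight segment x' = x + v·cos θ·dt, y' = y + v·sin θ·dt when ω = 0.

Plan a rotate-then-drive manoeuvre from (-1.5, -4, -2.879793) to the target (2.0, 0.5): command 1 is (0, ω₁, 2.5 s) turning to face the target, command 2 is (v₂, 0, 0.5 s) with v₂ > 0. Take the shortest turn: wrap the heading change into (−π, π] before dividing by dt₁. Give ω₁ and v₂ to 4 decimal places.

heading to target = atan2(0.5−-4, 2−-1.5) = 0.9098
Δθ = wrap(0.9098 − -2.8798) = -2.4936; ω₁ = Δθ/dt₁ = -0.9975
distance = √((2−-1.5)² + (0.5−-4)²) = 5.7009; v₂ = distance/dt₂ = 11.4018

ω₁ = -0.9975, v₂ = 11.4018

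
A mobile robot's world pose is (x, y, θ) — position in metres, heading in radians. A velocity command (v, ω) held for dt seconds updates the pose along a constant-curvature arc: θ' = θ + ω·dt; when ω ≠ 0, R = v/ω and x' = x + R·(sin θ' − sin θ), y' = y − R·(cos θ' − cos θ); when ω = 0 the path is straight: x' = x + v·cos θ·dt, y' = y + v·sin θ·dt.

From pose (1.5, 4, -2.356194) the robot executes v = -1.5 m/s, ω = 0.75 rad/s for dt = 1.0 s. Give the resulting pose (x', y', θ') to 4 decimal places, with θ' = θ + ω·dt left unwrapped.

θ' = -2.3562 + 0.75·1.0 = -1.6062
R = v/ω = -1.5/0.75 = -2.0000
x' = 1.5 + -2.0000·(sin -1.6062 − sin -2.3562) = 2.0845
y' = 4 − -2.0000·(cos -1.6062 − cos -2.3562) = 5.3434

(2.0845, 5.3434, -1.6062)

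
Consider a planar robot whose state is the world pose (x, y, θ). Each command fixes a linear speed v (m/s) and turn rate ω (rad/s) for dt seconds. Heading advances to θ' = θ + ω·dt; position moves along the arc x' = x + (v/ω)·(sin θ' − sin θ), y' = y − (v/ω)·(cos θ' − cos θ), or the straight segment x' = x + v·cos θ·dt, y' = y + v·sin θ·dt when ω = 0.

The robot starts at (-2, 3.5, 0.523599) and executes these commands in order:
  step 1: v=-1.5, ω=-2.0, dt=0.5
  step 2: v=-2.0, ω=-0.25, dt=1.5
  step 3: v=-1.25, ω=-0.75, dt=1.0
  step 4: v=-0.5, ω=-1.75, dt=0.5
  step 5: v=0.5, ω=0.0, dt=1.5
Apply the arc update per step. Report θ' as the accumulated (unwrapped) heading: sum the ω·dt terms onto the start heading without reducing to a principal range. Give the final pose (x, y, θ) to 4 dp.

step 1: θ'=-0.4764 (R=0.7500) → pose (-2.7189, 3.4830, -0.4764)
step 2: θ'=-0.8514 (R=8.0000) → pose (-5.0679, 5.3208, -0.8514)
step 3: θ'=-1.6014 (R=1.6667) → pose (-5.4801, 6.4700, -1.6014)
step 4: θ'=-2.4764 (R=0.2857) → pose (-5.3709, 6.6861, -2.4764)
step 5: θ'=-2.4764 (straight) → pose (-5.9610, 6.2232, -2.4764)

(-5.9610, 6.2232, -2.4764)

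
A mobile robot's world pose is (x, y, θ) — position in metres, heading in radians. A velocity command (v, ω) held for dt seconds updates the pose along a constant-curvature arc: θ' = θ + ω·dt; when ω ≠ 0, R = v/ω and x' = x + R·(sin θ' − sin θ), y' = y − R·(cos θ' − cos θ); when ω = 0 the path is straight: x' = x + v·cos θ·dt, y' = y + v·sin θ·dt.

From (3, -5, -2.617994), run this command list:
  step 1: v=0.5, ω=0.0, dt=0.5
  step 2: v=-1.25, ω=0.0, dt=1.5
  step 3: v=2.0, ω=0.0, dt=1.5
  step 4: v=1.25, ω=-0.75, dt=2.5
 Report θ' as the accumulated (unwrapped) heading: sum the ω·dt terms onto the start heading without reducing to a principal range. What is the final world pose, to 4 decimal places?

(-0.6508, -4.6069, -4.4930)

step 1: θ'=-2.6180 (straight) → pose (2.7835, -5.1250, -2.6180)
step 2: θ'=-2.6180 (straight) → pose (4.4073, -4.1875, -2.6180)
step 3: θ'=-2.6180 (straight) → pose (1.8092, -5.6875, -2.6180)
step 4: θ'=-4.4930 (R=-1.6667) → pose (-0.6508, -4.6069, -4.4930)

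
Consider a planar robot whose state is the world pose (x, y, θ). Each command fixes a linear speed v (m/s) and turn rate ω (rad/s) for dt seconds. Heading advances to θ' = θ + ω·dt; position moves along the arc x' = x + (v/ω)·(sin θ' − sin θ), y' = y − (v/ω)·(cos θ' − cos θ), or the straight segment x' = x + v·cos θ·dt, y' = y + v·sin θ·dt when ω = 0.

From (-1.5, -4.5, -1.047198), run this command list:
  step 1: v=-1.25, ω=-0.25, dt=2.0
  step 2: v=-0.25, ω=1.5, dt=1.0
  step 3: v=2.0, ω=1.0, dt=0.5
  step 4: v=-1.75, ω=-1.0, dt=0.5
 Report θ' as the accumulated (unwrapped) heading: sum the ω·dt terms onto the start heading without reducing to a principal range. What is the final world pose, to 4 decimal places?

(-2.2061, -1.9305, -0.0472)

step 1: θ'=-1.5472 (R=5.0000) → pose (-2.1685, -2.1180, -1.5472)
step 2: θ'=-0.0472 (R=-0.1667) → pose (-2.3272, -1.9554, -0.0472)
step 3: θ'=0.4528 (R=2.0000) → pose (-1.3579, -1.7561, 0.4528)
step 4: θ'=-0.0472 (R=1.7500) → pose (-2.2061, -1.9305, -0.0472)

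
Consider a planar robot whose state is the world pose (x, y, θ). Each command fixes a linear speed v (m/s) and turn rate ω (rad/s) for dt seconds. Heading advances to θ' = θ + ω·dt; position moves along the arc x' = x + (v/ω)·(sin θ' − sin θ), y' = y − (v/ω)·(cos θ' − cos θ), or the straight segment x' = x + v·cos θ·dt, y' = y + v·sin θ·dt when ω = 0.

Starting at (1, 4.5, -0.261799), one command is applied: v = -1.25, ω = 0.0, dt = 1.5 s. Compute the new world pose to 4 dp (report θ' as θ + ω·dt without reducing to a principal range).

(-0.8111, 4.9853, -0.2618)

θ' = -0.2618 + 0.0·1.5 = -0.2618
ω = 0 → straight: x' = 1 + -1.25·cos(-0.2618)·1.5 = -0.8111
y' = 4.5 + -1.25·sin(-0.2618)·1.5 = 4.9853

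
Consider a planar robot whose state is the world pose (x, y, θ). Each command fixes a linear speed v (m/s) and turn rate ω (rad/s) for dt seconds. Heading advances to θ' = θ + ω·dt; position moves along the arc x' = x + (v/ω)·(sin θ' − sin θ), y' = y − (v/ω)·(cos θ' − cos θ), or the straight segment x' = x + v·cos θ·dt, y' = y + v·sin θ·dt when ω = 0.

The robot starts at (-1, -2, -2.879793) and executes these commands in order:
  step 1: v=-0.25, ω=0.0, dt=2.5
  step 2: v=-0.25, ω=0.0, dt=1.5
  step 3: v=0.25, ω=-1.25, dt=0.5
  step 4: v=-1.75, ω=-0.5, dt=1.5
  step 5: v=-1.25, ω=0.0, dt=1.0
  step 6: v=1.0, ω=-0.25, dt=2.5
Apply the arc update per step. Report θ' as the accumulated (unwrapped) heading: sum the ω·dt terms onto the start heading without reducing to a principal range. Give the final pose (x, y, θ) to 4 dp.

(1.9362, -2.1481, -4.8798)

step 1: θ'=-2.8798 (straight) → pose (-0.3963, -1.8382, -2.8798)
step 2: θ'=-2.8798 (straight) → pose (-0.0341, -1.7412, -2.8798)
step 3: θ'=-3.5048 (R=-0.2000) → pose (-0.1569, -1.7349, -3.5048)
step 4: θ'=-4.2548 (R=3.5000) → pose (1.7396, -3.4604, -4.2548)
step 5: θ'=-4.2548 (straight) → pose (2.2918, -4.5817, -4.2548)
step 6: θ'=-4.8798 (R=-4.0000) → pose (1.9362, -2.1481, -4.8798)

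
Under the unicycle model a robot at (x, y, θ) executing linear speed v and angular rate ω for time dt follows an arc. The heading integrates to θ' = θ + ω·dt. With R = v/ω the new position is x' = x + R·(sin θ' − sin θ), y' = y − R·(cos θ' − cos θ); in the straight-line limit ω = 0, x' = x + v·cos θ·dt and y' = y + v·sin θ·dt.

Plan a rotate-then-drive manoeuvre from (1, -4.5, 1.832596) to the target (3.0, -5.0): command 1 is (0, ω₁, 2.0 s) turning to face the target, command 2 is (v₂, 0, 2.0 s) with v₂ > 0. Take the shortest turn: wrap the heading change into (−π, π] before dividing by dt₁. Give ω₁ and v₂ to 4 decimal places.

ω₁ = -1.0388, v₂ = 1.0308

heading to target = atan2(-5−-4.5, 3−1) = -0.2450
Δθ = wrap(-0.2450 − 1.8326) = -2.0776; ω₁ = Δθ/dt₁ = -1.0388
distance = √((3−1)² + (-5−-4.5)²) = 2.0616; v₂ = distance/dt₂ = 1.0308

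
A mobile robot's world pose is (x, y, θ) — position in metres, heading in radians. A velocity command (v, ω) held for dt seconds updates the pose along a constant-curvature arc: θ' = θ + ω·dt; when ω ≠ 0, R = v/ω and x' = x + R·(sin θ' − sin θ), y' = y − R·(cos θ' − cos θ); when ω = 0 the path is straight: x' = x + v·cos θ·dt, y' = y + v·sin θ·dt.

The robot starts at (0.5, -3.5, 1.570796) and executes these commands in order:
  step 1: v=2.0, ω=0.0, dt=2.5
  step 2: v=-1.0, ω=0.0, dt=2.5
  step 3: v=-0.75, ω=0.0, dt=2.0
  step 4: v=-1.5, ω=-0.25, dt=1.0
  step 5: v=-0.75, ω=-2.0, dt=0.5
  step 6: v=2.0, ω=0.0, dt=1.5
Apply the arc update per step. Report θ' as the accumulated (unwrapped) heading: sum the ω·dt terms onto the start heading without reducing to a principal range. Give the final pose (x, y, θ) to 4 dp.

(2.9153, -3.3016, 0.3208)

step 1: θ'=1.5708 (straight) → pose (0.5000, 1.5000, 1.5708)
step 2: θ'=1.5708 (straight) → pose (0.5000, -1.0000, 1.5708)
step 3: θ'=1.5708 (straight) → pose (0.5000, -2.5000, 1.5708)
step 4: θ'=1.3208 (R=6.0000) → pose (0.3135, -3.9844, 1.3208)
step 5: θ'=0.3208 (R=0.3750) → pose (0.0684, -4.2475, 0.3208)
step 6: θ'=0.3208 (straight) → pose (2.9153, -3.3016, 0.3208)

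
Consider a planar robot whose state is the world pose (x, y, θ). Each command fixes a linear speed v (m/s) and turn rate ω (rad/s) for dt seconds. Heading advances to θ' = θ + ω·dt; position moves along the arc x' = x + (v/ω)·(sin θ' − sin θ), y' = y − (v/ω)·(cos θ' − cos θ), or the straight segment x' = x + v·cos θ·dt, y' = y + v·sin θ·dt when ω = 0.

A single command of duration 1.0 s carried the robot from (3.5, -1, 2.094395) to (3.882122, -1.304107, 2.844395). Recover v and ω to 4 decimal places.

v = -0.5000, ω = 0.7500

Δθ = 2.844395 − 2.094395 = 0.750000
ω = Δθ/dt = 0.750000/1.0 = 0.7500
R = Δx/(sin θ' − sin θ) = -0.6667
v = R·ω = -0.6667·0.7500 = -0.5000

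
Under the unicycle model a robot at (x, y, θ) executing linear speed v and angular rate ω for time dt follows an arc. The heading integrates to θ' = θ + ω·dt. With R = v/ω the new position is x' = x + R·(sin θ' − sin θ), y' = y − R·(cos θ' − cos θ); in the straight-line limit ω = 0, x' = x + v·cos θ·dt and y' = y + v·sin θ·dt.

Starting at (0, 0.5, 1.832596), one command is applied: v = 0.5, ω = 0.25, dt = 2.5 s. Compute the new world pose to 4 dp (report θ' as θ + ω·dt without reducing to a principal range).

θ' = 1.8326 + 0.25·2.5 = 2.4576
R = v/ω = 0.5/0.25 = 2.0000
x' = 0 + 2.0000·(sin 2.4576 − sin 1.8326) = -0.6681
y' = 0.5 − 2.0000·(cos 2.4576 − cos 1.8326) = 1.5325

(-0.6681, 1.5325, 2.4576)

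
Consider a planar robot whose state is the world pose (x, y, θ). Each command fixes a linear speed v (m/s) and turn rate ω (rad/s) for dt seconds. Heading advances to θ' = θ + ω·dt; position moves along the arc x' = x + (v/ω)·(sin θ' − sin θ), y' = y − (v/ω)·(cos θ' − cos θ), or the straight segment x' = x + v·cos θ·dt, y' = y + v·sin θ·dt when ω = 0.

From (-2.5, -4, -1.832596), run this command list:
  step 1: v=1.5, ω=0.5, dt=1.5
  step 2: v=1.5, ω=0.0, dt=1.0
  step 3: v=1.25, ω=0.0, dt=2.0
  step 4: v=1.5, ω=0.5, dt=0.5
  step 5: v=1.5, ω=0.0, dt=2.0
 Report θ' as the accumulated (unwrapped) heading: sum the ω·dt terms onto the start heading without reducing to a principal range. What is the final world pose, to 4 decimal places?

(2.0738, -12.5471, -0.8326)

step 1: θ'=-1.0826 (R=3.0000) → pose (-2.2518, -6.1836, -1.0826)
step 2: θ'=-1.0826 (straight) → pose (-1.5482, -7.5083, -1.0826)
step 3: θ'=-1.0826 (straight) → pose (-0.3756, -9.7163, -1.0826)
step 4: θ'=-0.8326 (R=3.0000) → pose (0.0549, -10.3280, -0.8326)
step 5: θ'=-0.8326 (straight) → pose (2.0738, -12.5471, -0.8326)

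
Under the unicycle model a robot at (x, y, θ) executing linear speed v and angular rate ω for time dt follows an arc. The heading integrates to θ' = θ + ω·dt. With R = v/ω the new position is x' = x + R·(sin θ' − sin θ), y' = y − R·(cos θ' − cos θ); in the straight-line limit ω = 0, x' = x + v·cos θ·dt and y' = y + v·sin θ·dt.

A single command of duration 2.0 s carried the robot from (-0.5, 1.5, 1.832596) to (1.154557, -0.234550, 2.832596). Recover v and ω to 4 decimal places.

v = -1.2500, ω = 0.5000

Δθ = 2.832596 − 1.832596 = 1.000000
ω = Δθ/dt = 1.000000/2.0 = 0.5000
R = −Δy/(cos θ' − cos θ) = -2.5000
v = R·ω = -2.5000·0.5000 = -1.2500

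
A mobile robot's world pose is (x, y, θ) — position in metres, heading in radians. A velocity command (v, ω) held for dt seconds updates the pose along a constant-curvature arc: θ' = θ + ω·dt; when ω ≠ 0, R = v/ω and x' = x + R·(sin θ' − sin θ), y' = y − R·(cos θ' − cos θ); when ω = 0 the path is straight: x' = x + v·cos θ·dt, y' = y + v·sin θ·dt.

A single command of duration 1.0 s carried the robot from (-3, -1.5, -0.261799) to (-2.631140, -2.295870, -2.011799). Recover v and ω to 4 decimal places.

v = 1.0000, ω = -1.7500

Δθ = -2.011799 − -0.261799 = -1.750000
ω = Δθ/dt = -1.750000/1.0 = -1.7500
R = −Δy/(cos θ' − cos θ) = -0.5714
v = R·ω = -0.5714·-1.7500 = 1.0000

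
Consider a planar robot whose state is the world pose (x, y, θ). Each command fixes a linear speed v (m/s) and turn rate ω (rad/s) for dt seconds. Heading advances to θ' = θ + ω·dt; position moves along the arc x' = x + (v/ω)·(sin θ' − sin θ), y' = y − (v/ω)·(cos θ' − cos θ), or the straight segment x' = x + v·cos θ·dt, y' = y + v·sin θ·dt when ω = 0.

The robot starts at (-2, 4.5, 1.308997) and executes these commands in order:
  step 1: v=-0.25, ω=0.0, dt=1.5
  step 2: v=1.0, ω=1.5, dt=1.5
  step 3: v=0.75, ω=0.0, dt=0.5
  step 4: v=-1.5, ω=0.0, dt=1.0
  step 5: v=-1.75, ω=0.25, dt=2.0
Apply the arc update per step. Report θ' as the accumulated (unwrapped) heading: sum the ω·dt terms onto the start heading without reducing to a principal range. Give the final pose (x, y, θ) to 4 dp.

(0.7376, 7.5196, 4.0590)

step 1: θ'=1.3090 (straight) → pose (-2.0971, 4.1378, 1.3090)
step 2: θ'=3.5590 (R=0.6667) → pose (-3.0113, 4.9198, 3.5590)
step 3: θ'=3.5590 (straight) → pose (-3.3541, 4.7677, 3.5590)
step 4: θ'=3.5590 (straight) → pose (-1.9829, 5.3758, 3.5590)
step 5: θ'=4.0590 (R=-7.0000) → pose (0.7376, 7.5196, 4.0590)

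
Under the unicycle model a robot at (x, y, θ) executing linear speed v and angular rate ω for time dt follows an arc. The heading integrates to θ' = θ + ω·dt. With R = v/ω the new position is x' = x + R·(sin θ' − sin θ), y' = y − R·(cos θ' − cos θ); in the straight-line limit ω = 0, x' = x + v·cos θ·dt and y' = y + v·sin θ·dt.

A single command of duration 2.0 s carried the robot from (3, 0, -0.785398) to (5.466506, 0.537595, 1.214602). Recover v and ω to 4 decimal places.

v = 1.5000, ω = 1.0000

Δθ = 1.214602 − -0.785398 = 2.000000
ω = Δθ/dt = 2.000000/2.0 = 1.0000
R = Δx/(sin θ' − sin θ) = 1.5000
v = R·ω = 1.5000·1.0000 = 1.5000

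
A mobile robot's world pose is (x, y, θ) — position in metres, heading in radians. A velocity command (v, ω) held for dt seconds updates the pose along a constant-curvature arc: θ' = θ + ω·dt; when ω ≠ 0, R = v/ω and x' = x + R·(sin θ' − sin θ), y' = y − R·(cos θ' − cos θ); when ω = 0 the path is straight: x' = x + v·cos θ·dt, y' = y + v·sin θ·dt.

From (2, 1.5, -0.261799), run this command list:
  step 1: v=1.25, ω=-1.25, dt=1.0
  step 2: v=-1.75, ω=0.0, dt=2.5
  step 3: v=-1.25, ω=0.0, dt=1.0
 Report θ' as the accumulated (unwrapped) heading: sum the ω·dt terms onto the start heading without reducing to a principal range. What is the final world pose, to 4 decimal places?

(2.4078, 6.2083, -1.5118)

step 1: θ'=-1.5118 (R=-1.0000) → pose (2.7394, 0.5930, -1.5118)
step 2: θ'=-1.5118 (straight) → pose (2.4815, 4.9604, -1.5118)
step 3: θ'=-1.5118 (straight) → pose (2.4078, 6.2083, -1.5118)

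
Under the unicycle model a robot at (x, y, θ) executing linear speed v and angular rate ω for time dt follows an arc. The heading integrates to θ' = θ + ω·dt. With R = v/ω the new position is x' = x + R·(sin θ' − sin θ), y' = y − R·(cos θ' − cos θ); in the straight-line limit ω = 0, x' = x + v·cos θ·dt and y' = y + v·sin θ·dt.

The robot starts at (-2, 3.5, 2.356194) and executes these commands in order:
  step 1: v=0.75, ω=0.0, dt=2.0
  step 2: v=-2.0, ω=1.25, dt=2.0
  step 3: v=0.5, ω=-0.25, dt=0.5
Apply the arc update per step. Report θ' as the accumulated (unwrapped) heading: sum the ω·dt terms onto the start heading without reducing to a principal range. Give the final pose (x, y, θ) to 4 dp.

step 1: θ'=2.3562 (straight) → pose (-3.0607, 4.5607, 2.3562)
step 2: θ'=4.8562 (R=-1.6000) → pose (-0.3458, 5.9213, 4.8562)
step 3: θ'=4.7312 (R=-2.0000) → pose (-0.3255, 5.6723, 4.7312)

(-0.3255, 5.6723, 4.7312)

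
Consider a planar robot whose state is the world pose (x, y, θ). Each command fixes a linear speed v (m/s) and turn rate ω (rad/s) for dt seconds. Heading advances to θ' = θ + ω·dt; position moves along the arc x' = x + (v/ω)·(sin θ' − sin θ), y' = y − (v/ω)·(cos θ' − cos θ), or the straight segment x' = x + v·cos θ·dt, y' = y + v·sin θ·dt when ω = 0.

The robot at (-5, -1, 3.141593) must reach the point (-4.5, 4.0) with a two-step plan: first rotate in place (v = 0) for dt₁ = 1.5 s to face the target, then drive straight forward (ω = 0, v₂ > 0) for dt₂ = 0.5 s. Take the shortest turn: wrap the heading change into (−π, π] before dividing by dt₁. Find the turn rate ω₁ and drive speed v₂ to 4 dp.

heading to target = atan2(4−-1, -4.5−-5) = 1.4711
Δθ = wrap(1.4711 − 3.1416) = -1.6705; ω₁ = Δθ/dt₁ = -1.1136
distance = √((-4.5−-5)² + (4−-1)²) = 5.0249; v₂ = distance/dt₂ = 10.0499

ω₁ = -1.1136, v₂ = 10.0499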